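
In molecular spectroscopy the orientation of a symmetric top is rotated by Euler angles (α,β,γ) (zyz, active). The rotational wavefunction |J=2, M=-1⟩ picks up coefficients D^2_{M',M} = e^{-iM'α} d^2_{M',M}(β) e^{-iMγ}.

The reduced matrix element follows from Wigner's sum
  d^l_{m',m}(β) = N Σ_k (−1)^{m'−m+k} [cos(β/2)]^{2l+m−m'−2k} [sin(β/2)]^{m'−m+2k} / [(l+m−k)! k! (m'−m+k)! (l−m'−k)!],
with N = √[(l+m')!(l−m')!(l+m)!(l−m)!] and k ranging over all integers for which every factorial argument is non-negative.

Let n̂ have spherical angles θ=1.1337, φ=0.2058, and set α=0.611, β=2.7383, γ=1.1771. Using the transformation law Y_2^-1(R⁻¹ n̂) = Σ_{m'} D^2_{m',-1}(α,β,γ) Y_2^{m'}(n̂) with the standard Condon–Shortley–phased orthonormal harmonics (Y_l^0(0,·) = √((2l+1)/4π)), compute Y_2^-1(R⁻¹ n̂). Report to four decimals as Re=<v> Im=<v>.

Need the full column D^2_{m',-1} for m'=−2..2 at α=0.611, β=2.7383, γ=1.1771.
cos(β/2)=0.200283, sin(β/2)=0.979738
d^2_{-2,-1}: single k=1 term ⇒ +0.015742;  D = -0.011599+0.010644i
d^2_{-1,-1}: k∈[0..1] ⇒ +0.001609 -0.115512 = -0.113903;  D = +0.024557-0.111224i
d^2_{0,-1}: k∈[0..1] ⇒ -0.019280 +0.461369 = +0.442089;  D = +0.169587+0.408268i
d^2_{1,-1}: k∈[0..1] ⇒ +0.115512 -0.921383 = -0.805871;  D = -0.680154-0.432224i
d^2_{2,-1}: single k=0 term ⇒ -0.376707;  D = -0.376327+0.016908i
Y_2^{m'}(θ=1.1337,φ=0.2058) and Σ D·Y over m':
  (-0.0116+0.0106i)·(+0.2906-0.1268i)  (+0.0246-0.1112i)·(+0.2900-0.0605i)  (+0.1696+0.4083i)·(-0.1458+0.0000i)  (-0.6802-0.4322i)·(-0.2900-0.0605i)  (-0.3763+0.0169i)·(+0.2906+0.1268i)
Y_2^-1(R⁻¹ n̂) = +0.033234+0.034991i

Re=0.0332 Im=0.0350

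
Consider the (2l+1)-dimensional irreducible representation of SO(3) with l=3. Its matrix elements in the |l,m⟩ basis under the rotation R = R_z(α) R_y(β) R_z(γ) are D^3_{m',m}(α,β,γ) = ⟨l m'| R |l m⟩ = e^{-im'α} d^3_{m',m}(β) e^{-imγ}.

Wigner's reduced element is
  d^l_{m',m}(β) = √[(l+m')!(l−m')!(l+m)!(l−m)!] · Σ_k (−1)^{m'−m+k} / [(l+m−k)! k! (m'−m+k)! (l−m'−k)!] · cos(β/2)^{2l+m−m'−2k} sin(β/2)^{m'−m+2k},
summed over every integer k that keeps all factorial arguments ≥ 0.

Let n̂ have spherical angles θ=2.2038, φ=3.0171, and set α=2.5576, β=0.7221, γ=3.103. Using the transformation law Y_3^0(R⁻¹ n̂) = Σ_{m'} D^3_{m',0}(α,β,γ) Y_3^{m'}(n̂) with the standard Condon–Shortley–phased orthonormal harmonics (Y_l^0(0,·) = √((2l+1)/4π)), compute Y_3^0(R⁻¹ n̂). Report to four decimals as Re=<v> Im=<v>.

Re=-0.0377 Im=0.0000

Need the full column D^3_{m',0} for m'=−3..3 at α=2.5576, β=0.7221, γ=3.103.
cos(β/2)=0.935526, sin(β/2)=0.353257
d^3_{-3,0}: single k=3 term ⇒ +0.161419;  D = +0.029086+0.158777i
d^3_{-2,0}: k∈[2..3] ⇒ +0.523559 -0.074651 = +0.448908;  D = +0.175975-0.412979i
d^3_{-1,0}: k∈[1..3] ⇒ +0.876923 -0.375104 +0.017828 = +0.519647;  D = -0.433525+0.286512i
d^3_{0,0}: k∈[0..3] ⇒ +0.670404 -0.860295 +0.122664 -0.001943 = -0.069171;  D = -0.069171+0.000000i
d^3_{1,0}: k∈[0..2] ⇒ -0.876923 +0.375104 -0.017828 = -0.519647;  D = +0.433525+0.286512i
d^3_{2,0}: k∈[0..1] ⇒ +0.523559 -0.074651 = +0.448908;  D = +0.175975+0.412979i
d^3_{3,0}: single k=0 term ⇒ -0.161419;  D = -0.029086+0.158777i
Y_3^{m'}(θ=2.2038,φ=3.0171) and Σ D·Y over m':
  (+0.0291+0.1588i)·(-0.2036-0.0798i)  (+0.1760-0.4130i)·(-0.3809-0.0968i)  (-0.4335+0.2865i)·(-0.1939-0.0243i)  (-0.0692+0.0000i)·(+0.2760+0.0000i)  (+0.4335+0.2865i)·(+0.1939-0.0243i)  (+0.1760+0.4130i)·(-0.3809+0.0968i)  (-0.0291+0.1588i)·(+0.2036-0.0798i)
Y_3^0(R⁻¹ n̂) = -0.037660+0.000000i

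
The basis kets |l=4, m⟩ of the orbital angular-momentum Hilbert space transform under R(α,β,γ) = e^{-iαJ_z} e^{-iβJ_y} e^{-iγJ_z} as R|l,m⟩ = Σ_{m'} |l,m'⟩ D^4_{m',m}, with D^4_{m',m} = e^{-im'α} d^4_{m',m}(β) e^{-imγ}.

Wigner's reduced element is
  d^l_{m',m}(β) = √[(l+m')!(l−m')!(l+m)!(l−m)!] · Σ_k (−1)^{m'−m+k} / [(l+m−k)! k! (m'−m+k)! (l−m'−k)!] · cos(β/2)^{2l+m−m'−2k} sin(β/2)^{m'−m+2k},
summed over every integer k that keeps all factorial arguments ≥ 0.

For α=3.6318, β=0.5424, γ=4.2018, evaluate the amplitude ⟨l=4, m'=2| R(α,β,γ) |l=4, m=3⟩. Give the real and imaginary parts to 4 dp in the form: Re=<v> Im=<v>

Re=0.3108 Im=-0.5053

Split into d^4_{2,3}(β=0.5424) × two z-phases.
Half-angle: c=0.963450, s=0.267888. N=√(720·2·5040·1)=2693.993318
k∈{1,2} keeps every argument non-negative
  k=1: (−1)^0·2693.9933/(720)·0.9635^7·0.2679^1 = +0.772363
  k=2: (−1)^1·2693.9933/(240)·0.9635^5·0.2679^3 = -0.179139
d^4_{2,3}(0.5424) = +0.772363 -0.179139 = +0.593224
Attach z-rotation phases: D = e^{-i(2)(3.6318)}·(+0.593224)·e^{-i(3)(4.2018)} = +0.310754-0.505318i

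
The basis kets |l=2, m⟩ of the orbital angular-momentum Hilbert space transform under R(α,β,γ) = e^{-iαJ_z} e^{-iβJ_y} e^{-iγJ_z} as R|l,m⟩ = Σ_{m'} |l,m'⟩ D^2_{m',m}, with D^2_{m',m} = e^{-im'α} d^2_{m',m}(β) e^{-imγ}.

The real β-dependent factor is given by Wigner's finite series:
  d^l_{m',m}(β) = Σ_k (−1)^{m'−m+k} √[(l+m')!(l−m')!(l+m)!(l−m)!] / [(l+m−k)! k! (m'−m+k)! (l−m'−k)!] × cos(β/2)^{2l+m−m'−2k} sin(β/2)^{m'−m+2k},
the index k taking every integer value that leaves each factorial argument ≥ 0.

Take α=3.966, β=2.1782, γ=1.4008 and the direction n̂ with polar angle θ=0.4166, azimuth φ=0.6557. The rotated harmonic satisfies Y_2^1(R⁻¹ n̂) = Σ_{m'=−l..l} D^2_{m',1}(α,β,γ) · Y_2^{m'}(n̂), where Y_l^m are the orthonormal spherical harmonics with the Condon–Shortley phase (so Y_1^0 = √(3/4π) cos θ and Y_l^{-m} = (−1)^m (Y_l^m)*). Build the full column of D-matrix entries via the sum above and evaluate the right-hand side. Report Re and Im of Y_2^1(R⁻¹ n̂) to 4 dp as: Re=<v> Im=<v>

Need the full column D^2_{m',1} for m'=−2..2 at α=3.966, β=2.1782, γ=1.4008.
cos(β/2)=0.463283, sin(β/2)=0.886210
d^2_{-2,1}: single k=3 term ⇒ +0.644892;  D = +0.625159+0.158308i
d^2_{-1,1}: k∈[2..3] ⇒ +0.505694 -0.616804 = -0.111110;  D = +0.093158-0.060555i
d^2_{0,1}: k∈[1..2] ⇒ +0.215850 -0.789828 = -0.573978;  D = -0.097105+0.565704i
d^2_{1,1}: k∈[0..1] ⇒ +0.046067 -0.505694 = -0.459627;  D = -0.279772-0.364671i
d^2_{2,1}: single k=0 term ⇒ -0.176241;  D = +0.175496+0.016187i
Y_2^{m'}(θ=0.4166,φ=0.6557) and Σ D·Y over m':
  (+0.6252+0.1583i)·(+0.0162-0.0611i)  (+0.0932-0.0606i)·(+0.2266-0.1743i)  (-0.0971+0.5657i)·(+0.4759+0.0000i)  (-0.2798-0.3647i)·(-0.2266-0.1743i)  (+0.1755+0.0162i)·(+0.0162+0.0611i)
Y_2^1(R⁻¹ n̂) = -0.014145+0.345970i

Re=-0.0141 Im=0.3460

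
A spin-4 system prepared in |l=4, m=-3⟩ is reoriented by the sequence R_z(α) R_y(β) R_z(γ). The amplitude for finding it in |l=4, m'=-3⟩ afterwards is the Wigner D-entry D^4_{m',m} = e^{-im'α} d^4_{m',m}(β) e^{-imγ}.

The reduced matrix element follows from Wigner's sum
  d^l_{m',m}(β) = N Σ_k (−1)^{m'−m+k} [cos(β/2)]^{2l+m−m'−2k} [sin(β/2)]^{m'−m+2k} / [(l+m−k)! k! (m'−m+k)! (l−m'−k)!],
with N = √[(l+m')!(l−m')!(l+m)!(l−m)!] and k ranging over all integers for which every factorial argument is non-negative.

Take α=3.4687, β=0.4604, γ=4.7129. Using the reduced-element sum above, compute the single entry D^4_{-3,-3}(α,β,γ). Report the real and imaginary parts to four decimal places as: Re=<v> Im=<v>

First d^4_{-3,-3}(β=0.4604), then the phase factors e^{-i(-3)α} and e^{-i(-3)γ}:
c=cos(0.4604/2)=0.973621, s=sin(0.4604/2)=0.228172; N=√[1·5040·1·5040]=5040.000000
Admissible k: 0..1 (factorial args all ≥0)
  k=0: (−1)^0·5040.0000/(5040)·0.9736^8·0.2282^0 = +0.807456
  k=1: (−1)^1·5040.0000/(720)·0.9736^6·0.2282^2 = -0.310429
d^4_{-3,-3}(0.4604) = +0.807456 -0.310429 = +0.497026
Phases: e^{-i·(-3)·3.4687}=-0.555924-0.831233i, e^{-i·(-3)·4.7129}=-0.001533+0.999999i ⇒ D=+0.413568-0.275675i

Re=0.4136 Im=-0.2757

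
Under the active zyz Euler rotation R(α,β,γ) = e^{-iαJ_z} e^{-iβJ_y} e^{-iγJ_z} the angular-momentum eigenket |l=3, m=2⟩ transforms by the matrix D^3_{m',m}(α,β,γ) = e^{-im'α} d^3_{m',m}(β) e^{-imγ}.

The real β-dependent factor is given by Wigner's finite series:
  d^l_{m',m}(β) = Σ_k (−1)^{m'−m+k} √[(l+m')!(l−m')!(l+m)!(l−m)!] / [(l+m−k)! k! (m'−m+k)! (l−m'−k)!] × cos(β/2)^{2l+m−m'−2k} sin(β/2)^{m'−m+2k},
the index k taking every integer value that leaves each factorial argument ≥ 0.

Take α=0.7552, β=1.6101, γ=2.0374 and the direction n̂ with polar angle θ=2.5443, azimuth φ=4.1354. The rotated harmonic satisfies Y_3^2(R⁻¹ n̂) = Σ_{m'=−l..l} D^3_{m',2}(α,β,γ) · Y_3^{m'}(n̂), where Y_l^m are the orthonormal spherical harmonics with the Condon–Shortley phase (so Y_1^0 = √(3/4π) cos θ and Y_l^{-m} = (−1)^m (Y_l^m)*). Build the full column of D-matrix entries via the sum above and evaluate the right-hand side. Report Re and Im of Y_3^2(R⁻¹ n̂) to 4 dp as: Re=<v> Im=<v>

Need the full column D^3_{m',2} for m'=−3..3 at α=0.7552, β=1.6101, γ=2.0374.
cos(β/2)=0.693075, sin(β/2)=0.720865
d^3_{-3,2}: single k=5 term ⇒ +0.330466;  D = -0.078040-0.321119i
d^3_{-2,2}: k∈[4..5] ⇒ +0.648556 -0.140322 = +0.508234;  D = -0.425899-0.277330i
d^3_{-1,2}: k∈[3..4] ⇒ +0.788739 -0.426630 = +0.362110;  D = -0.356388+0.064118i
d^3_{0,2}: k∈[2..3] ⇒ +0.656735 -0.710457 = -0.053722;  D = +0.031978-0.043167i
d^3_{1,2}: k∈[1..2] ⇒ +0.364549 -0.788739 = -0.424190;  D = -0.049775-0.421260i
d^3_{2,2}: k∈[0..1] ⇒ +0.110836 -0.599514 = -0.488678;  D = -0.374395-0.314061i
d^3_{3,2}: single k=0 term ⇒ -0.282378;  D = -0.281916+0.016147i
Y_3^{m'}(θ=2.5443,φ=4.1354) and Σ D·Y over m':
  (-0.0780-0.3211i)·(+0.0733+0.0118i)  (-0.4259-0.2773i)·(+0.1082+0.2444i)  (-0.3564+0.0641i)·(-0.2398+0.3684i)  (+0.0320-0.0432i)·(-0.1291+0.0000i)  (-0.0498-0.4213i)·(+0.2398+0.3684i)  (-0.3744-0.3141i)·(+0.1082-0.2444i)  (-0.2819+0.0161i)·(-0.0733+0.0118i)
Y_3^2(R⁻¹ n̂) = +0.123941-0.366009i

Re=0.1239 Im=-0.3660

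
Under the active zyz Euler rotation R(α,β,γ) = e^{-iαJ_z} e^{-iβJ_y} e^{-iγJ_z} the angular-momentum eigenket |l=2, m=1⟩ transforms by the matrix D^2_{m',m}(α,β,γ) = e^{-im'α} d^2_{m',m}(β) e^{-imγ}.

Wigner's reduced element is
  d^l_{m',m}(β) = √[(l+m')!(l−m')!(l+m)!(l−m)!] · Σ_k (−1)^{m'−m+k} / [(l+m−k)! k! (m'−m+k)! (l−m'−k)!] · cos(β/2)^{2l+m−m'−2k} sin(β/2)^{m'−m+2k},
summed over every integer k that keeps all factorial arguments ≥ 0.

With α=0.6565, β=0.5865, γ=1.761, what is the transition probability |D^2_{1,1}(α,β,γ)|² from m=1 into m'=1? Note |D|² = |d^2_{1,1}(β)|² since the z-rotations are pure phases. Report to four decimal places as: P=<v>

P=0.3723

First d^2_{1,1}(β=0.5865), then the phase factors e^{-i(1)α} and e^{-i(1)γ}:
With c≡cos(β/2)=0.957309 and s≡sin(β/2)=0.289065, N=[6·1·6·1]^{1/2}=6.000000
Admissible k: 0..1 (factorial args all ≥0)
  k=0: (−1)^0·6.0000/(6)·0.9573^4·0.2891^0 = +0.839865
  k=1: (−1)^1·6.0000/(2)·0.9573^2·0.2891^2 = -0.229730
d^2_{1,1}(0.5865) = +0.839865 -0.229730 = +0.610135
|D^2_{1,1}|² = |d^2_{1,1}(β)|² = (+0.610135)² = 0.372265 (the z-rotation phases have unit modulus)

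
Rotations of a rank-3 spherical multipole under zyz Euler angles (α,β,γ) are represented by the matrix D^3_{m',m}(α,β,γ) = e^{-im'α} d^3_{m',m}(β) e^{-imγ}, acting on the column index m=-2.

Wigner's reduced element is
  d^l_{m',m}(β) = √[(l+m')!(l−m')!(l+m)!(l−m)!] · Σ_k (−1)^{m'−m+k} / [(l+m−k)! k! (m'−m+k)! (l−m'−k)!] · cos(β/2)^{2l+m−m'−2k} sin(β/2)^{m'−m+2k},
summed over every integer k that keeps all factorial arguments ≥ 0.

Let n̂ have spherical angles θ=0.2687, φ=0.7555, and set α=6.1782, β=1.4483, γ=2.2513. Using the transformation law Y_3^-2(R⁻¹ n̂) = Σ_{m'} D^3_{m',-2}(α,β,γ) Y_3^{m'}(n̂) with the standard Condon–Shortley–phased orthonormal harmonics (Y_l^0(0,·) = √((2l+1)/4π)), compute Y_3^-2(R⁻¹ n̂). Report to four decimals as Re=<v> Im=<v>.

Need the full column D^3_{m',-2} for m'=−3..3 at α=6.1782, β=1.4483, γ=2.2513.
cos(β/2)=0.749063, sin(β/2)=0.662499
d^3_{-3,-2}: single k=1 term ⇒ +0.382694;  D = -0.191727-0.331203i
d^3_{-2,-2}: k∈[0..1] ⇒ +0.176648 -0.690897 = -0.514249;  D = +0.209577+0.469605i
d^3_{-1,-2}: k∈[0..1] ⇒ -0.494056 +0.772930 = +0.278874;  D = -0.086340-0.265172i
d^3_{0,-2}: k∈[0..1] ⇒ +0.756840 -0.592022 = +0.164818;  D = -0.034324-0.161204i
d^3_{1,-2}: k∈[0..1] ⇒ -0.772930 +0.302304 = -0.470626;  D = +0.049233+0.468044i
d^3_{2,-2}: k∈[0..1] ⇒ +0.540440 -0.084550 = +0.455890;  D = +0.000083-0.455890i
d^3_{3,-2}: single k=0 term ⇒ -0.234164;  D = -0.024581+0.232870i
Y_3^{m'}(θ=0.2687,φ=0.7555) and Σ D·Y over m':
  (-0.1917-0.3312i)·(-0.0050-0.0060i)  (+0.2096+0.4696i)·(+0.0042-0.0693i)  (-0.0863-0.2652i)·(+0.2278-0.2146i)  (-0.0343-0.1612i)·(+0.5928+0.0000i)  (+0.0492+0.4680i)·(-0.2278-0.2146i)  (+0.0001-0.4559i)·(+0.0042+0.0693i)  (-0.0246+0.2329i)·(+0.0050-0.0060i)
Y_3^-2(R⁻¹ n̂) = +0.057573-0.264977i

Re=0.0576 Im=-0.2650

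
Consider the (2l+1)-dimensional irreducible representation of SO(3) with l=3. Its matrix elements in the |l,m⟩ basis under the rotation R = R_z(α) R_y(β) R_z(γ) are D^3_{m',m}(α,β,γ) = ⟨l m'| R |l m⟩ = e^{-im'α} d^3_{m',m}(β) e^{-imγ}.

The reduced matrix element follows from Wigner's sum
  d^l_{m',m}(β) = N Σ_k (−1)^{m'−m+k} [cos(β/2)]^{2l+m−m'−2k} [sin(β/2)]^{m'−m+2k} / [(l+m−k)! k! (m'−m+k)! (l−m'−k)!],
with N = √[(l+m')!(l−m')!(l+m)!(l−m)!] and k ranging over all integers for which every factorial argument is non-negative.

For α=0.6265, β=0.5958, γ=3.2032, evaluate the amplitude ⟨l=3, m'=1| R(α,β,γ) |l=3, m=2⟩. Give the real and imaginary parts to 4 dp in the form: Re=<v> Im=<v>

Re=0.4401 Im=-0.4097

First d^3_{1,2}(β=0.5958), then the phase factors e^{-i(1)α} and e^{-i(2)γ}:
With c≡cos(β/2)=0.955955 and s≡sin(β/2)=0.293513, N=[24·2·120·1]^{1/2}=75.894664
k∈{1,2} keeps every argument non-negative
  k=1: (−1)^0·75.8947/(24)·0.9560^5·0.2935^1 = +0.740995
  k=2: (−1)^1·75.8947/(12)·0.9560^3·0.2935^3 = -0.139709
d^3_{1,2}(0.5958) = +0.740995 -0.139709 = +0.601285
Attach z-rotation phases: D = e^{-i(1)(0.6265)}·(+0.601285)·e^{-i(2)(3.2032)} = +0.440071-0.409734i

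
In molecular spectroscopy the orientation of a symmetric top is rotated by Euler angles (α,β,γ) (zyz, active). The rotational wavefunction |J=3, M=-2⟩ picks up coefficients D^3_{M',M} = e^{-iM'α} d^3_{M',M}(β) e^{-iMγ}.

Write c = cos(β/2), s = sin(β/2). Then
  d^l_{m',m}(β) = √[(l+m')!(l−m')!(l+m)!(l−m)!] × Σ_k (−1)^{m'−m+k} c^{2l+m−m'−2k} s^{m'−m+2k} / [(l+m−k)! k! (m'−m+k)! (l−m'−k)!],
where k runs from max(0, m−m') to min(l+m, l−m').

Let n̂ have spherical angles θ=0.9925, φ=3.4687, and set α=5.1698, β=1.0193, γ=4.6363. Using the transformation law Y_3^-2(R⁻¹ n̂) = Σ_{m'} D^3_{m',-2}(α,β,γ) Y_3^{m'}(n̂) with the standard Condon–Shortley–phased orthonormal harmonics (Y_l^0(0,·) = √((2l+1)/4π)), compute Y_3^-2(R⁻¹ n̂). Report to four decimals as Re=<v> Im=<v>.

Re=0.1075 Im=0.1573

Need the full column D^3_{m',-2} for m'=−3..3 at α=5.1698, β=1.0193, γ=4.6363.
cos(β/2)=0.872915, sin(β/2)=0.487872
d^3_{-3,-2}: single k=1 term ⇒ +0.605678;  D = +0.568803-0.208107i
d^3_{-2,-2}: k∈[0..1] ⇒ +0.442418 -0.690987 = -0.248569;  D = -0.179718-0.171720i
d^3_{-1,-2}: k∈[0..1] ⇒ -0.781927 +0.488499 = -0.293428;  D = +0.088180-0.279865i
d^3_{0,-2}: k∈[0..1] ⇒ +0.756938 -0.236444 = +0.520495;  D = -0.514479+0.078902i
d^3_{1,-2}: k∈[0..1] ⇒ -0.488499 +0.076296 = -0.412203;  D = +0.235999+0.337958i
d^3_{2,-2}: k∈[0..1] ⇒ +0.215842 -0.013484 = +0.202358;  D = +0.097689-0.177216i
d^3_{3,-2}: single k=0 term ⇒ -0.059098;  D = -0.059035-0.002740i
Y_3^{m'}(θ=0.9925,φ=3.4687) and Σ D·Y over m':
  (+0.5688-0.2081i)·(-0.1362+0.2036i)  (-0.1797-0.1717i)·(+0.3108-0.2384i)  (+0.0882-0.2799i)·(-0.1266+0.0429i)  (-0.5145+0.0789i)·(-0.3072+0.0000i)  (+0.2360+0.3380i)·(+0.1266+0.0429i)  (+0.0977-0.1772i)·(+0.3108+0.2384i)  (-0.0590-0.0027i)·(+0.1362+0.2036i)
Y_3^-2(R⁻¹ n̂) = +0.107513+0.157323i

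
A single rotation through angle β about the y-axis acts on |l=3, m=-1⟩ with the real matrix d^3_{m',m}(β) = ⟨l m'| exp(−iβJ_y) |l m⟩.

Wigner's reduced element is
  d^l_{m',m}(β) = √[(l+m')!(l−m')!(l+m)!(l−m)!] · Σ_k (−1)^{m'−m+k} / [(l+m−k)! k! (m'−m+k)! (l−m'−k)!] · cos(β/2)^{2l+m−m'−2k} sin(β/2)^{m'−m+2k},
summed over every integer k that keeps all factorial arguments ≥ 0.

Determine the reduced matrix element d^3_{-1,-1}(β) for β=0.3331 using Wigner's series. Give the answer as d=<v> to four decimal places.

d=0.7163

d^3_{-1,-1}(β=0.3331) via Wigner's sum:
c=cos(0.3331/2)=0.986163, s=sin(0.3331/2)=0.165781; N=√[2·24·2·24]=48.000000
Admissible k: 0..2 (factorial args all ≥0)
  k=0: (−1)^0·48.0000/(48)·0.9862^6·0.1658^0 = +0.919795
  k=1: (−1)^1·48.0000/(6)·0.9862^4·0.1658^2 = -0.207948
  k=2: (−1)^2·48.0000/(8)·0.9862^2·0.1658^4 = +0.004407
d^3_{-1,-1}(0.3331) = +0.919795 -0.207948 +0.004407 = +0.716255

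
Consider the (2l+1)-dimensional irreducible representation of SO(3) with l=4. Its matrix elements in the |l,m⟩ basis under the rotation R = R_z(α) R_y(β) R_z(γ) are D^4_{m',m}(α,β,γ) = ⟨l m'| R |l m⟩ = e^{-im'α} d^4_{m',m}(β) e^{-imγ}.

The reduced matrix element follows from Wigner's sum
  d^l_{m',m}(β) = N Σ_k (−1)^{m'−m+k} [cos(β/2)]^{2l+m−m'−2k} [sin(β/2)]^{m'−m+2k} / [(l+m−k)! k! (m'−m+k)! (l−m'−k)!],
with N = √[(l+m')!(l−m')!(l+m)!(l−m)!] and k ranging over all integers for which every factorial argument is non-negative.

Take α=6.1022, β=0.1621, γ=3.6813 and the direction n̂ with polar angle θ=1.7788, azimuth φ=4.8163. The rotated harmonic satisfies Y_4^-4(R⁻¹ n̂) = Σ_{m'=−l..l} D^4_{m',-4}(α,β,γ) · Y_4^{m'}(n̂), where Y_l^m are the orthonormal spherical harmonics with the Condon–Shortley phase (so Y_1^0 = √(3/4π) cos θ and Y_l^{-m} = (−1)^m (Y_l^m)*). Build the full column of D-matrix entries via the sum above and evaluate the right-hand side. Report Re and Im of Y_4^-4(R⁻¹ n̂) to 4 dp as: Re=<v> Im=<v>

Need the full column D^4_{m',-4} for m'=−4..4 at α=6.1022, β=0.1621, γ=3.6813.
cos(β/2)=0.996717, sin(β/2)=0.080961
d^4_{-4,-4}: single k=0 term ⇒ +0.974038;  D = +0.131973+0.965056i
d^4_{-3,-4}: single k=0 term ⇒ -0.223783;  D = +0.010084-0.223555i
d^4_{-2,-4}: single k=0 term ⇒ +0.034007;  D = -0.007622+0.033142i
d^4_{-1,-4}: single k=0 term ⇒ -0.003906;  D = +0.001547-0.003587i
d^4_{0,-4}: single k=0 term ⇒ +0.000355;  D = -0.000197+0.000295i
d^4_{1,-4}: single k=0 term ⇒ -0.000026;  D = +0.000018-0.000019i
d^4_{2,-4}: single k=0 term ⇒ +0.000001;  D = -0.000001+0.000001i
d^4_{3,-4}: single k=0 term ⇒ -0.000000;  D = +0.000000-0.000000i
d^4_{4,-4}: single k=0 term ⇒ +0.000000;  D = -0.000000+0.000000i
Y_4^{m'}(θ=1.7788,φ=4.8163) and Σ D·Y over m':
  (+0.1320+0.9651i)·(+0.3711-0.1638i)  (+0.0101-0.2236i)·(+0.0743+0.2305i)  (-0.0076+0.0331i)·(+0.2198-0.0464i)  (+0.0015-0.0036i)·(+0.0268+0.2568i)  (-0.0002+0.0003i)·(+0.1888+0.0000i)  (+0.0000-0.0000i)·(-0.0268+0.2568i)  (-0.0000+0.0000i)·(+0.2198+0.0464i)  (+0.0000-0.0000i)·(-0.0743+0.2305i)  (-0.0000+0.0000i)·(+0.3711+0.1638i)
Y_4^-4(R⁻¹ n̂) = +0.260075+0.330204i

Re=0.2601 Im=0.3302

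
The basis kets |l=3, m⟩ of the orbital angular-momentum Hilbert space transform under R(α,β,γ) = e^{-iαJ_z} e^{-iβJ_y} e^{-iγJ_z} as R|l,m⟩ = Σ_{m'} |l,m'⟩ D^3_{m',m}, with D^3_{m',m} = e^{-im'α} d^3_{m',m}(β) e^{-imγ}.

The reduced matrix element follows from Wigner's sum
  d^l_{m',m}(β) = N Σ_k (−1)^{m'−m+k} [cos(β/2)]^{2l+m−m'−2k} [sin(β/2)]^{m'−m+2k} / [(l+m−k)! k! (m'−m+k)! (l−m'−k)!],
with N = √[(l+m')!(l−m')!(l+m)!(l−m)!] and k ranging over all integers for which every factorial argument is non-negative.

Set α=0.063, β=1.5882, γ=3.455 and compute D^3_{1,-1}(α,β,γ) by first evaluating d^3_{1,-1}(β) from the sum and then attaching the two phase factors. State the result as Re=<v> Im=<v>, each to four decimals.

D^3_{1,-1}(0.063,1.5882,3.455) = e^{-i·1·0.063}·d^3_{1,-1}(1.5882)·e^{-i·-1·3.455}. Compute d first:
c=cos(1.5882/2)=0.700927, s=sin(1.5882/2)=0.713233; N=√[24·2·2·24]=48.000000
k: max(0,(-1)−(1))=0 … min(3+(-1),3−(1))=2
  k=0: (−1)^2·48.0000/(8)·0.7009^4·0.7132^2 = +0.736725
  k=1: (−1)^3·48.0000/(6)·0.7009^2·0.7132^4 = -1.017095
  k=2: (−1)^4·48.0000/(48)·0.7009^0·0.7132^6 = +0.131640
d^3_{1,-1}(1.5882) = +0.736725 -1.017095 +0.131640 = -0.148730
D = (+0.998016-0.062958i)·(-0.148730)·(-0.951289-0.308302i) = +0.144091+0.036855i

Re=0.1441 Im=0.0369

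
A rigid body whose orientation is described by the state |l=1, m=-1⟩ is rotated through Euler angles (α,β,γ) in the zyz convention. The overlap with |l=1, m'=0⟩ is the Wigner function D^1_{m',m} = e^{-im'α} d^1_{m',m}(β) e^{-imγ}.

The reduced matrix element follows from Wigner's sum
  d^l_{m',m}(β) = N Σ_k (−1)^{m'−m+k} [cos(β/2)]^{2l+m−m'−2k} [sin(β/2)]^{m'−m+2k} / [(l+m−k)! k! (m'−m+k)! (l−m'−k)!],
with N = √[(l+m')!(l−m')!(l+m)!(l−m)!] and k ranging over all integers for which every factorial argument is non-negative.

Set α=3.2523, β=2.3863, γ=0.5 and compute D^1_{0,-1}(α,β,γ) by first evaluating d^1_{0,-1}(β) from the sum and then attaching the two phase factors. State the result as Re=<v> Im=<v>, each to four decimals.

Split into d^1_{0,-1}(β=2.3863) × two z-phases.
Half-angle: c=0.368734, s=0.929535. N=√(1·1·1·2)=1.414214
k: max(0,(-1)−(0))=0 … min(1+(-1),1−(0))=0
  k=0: (−1)^1·1.4142/(1)·0.3687^1·0.9295^1 = -0.484723
d^1_{0,-1}(2.3863) = -0.484723
Attach z-rotation phases: D = e^{-i(0)(3.2523)}·(-0.484723)·e^{-i(-1)(0.5)} = -0.425384-0.232389i

Re=-0.4254 Im=-0.2324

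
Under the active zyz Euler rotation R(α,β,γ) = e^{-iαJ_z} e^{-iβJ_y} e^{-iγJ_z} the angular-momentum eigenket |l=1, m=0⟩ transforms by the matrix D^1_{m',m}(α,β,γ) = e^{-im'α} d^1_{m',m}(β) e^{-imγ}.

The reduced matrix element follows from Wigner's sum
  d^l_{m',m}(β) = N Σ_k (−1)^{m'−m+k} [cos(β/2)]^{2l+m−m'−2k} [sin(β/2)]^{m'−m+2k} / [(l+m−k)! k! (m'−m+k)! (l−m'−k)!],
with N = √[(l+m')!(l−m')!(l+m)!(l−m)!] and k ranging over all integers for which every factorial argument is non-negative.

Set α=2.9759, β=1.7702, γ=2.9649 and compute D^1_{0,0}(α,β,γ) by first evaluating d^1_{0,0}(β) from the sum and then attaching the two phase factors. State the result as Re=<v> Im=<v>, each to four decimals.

D^1_{0,0}(2.9759,1.7702,2.9649) = e^{-i·0·2.9759}·d^1_{0,0}(1.7702)·e^{-i·0·2.9649}. Compute d first:
c=cos(1.7702/2)=0.633212, s=sin(1.7702/2)=0.773978; N=√[1·1·1·1]=1.000000
k∈{0,1} keeps every argument non-negative
  k=0: (−1)^0·1.0000/(1)·0.6332^2·0.7740^0 = +0.400958
  k=1: (−1)^1·1.0000/(1)·0.6332^0·0.7740^2 = -0.599042
d^1_{0,0}(1.7702) = +0.400958 -0.599042 = -0.198085
D = (+1.000000+0.000000i)·(-0.198085)·(+1.000000+0.000000i) = -0.198085+0.000000i

Re=-0.1981 Im=0.0000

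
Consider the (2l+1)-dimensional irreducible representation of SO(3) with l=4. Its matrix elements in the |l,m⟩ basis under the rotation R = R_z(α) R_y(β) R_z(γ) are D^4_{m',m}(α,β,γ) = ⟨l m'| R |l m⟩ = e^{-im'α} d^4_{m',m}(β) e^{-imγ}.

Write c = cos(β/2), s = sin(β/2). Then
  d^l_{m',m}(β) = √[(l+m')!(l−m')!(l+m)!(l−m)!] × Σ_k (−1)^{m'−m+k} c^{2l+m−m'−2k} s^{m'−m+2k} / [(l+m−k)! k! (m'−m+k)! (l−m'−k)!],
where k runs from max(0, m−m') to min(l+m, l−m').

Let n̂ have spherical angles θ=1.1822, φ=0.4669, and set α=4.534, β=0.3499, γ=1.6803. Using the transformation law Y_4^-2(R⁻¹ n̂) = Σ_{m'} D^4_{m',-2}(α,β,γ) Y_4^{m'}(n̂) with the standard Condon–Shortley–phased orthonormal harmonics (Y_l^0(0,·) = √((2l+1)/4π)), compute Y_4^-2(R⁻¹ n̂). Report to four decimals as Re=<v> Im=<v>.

Re=-0.0886 Im=0.2479

Need the full column D^4_{m',-2} for m'=−4..4 at α=4.534, β=0.3499, γ=1.6803.
cos(β/2)=0.984735, sin(β/2)=0.174059
d^4_{-4,-2}: single k=2 term ⇒ +0.146180;  D = -0.128665+0.069382i
d^4_{-3,-2}: k∈[1..2] ⇒ +0.584786 -0.054811 = +0.529974;  D = -0.164779-0.503707i
d^4_{-2,-2}: k∈[0..2] ⇒ +0.884211 -0.331505 +0.012947 = +0.565652;  D = +0.560292-0.077684i
d^4_{-1,-2}: k∈[0..2] ⇒ -0.663084 +0.103584 -0.002158 = -0.561658;  D = +0.022807-0.561195i
d^4_{0,-2}: k∈[0..2] ⇒ +0.262078 -0.021835 +0.000256 = +0.240499;  D = -0.234754-0.052251i
d^4_{1,-2}: k∈[0..2] ⇒ -0.069056 +0.003236 -0.000020 = -0.065840;  D = -0.025481+0.060709i
d^4_{2,-2}: k∈[0..2] ⇒ +0.012947 -0.000324 +0.000001 = +0.012624;  D = +0.010588+0.006874i
d^4_{3,-2}: k∈[0..1] ⇒ -0.001712 +0.000018 = -0.001695;  D = +0.001160-0.001235i
d^4_{4,-2}: single k=0 term ⇒ +0.000143;  D = -0.000085-0.000115i
Y_4^{m'}(θ=1.1822,φ=0.4669) and Σ D·Y over m':
  (-0.1287+0.0694i)·(-0.0949-0.3104i)  (-0.1648-0.5037i)·(+0.0636-0.3705i)  (+0.5603-0.0777i)·(+0.0008-0.0011i)  (+0.0228-0.5612i)·(-0.2955+0.1490i)  (-0.2348-0.0523i)·(-0.0619+0.0000i)  (-0.0255+0.0607i)·(+0.2955+0.1490i)  (+0.0106+0.0069i)·(+0.0008+0.0011i)  (+0.0012-0.0012i)·(-0.0636-0.3705i)  (-0.0001-0.0001i)·(-0.0949+0.3104i)
Y_4^-2(R⁻¹ n̂) = -0.088617+0.247928i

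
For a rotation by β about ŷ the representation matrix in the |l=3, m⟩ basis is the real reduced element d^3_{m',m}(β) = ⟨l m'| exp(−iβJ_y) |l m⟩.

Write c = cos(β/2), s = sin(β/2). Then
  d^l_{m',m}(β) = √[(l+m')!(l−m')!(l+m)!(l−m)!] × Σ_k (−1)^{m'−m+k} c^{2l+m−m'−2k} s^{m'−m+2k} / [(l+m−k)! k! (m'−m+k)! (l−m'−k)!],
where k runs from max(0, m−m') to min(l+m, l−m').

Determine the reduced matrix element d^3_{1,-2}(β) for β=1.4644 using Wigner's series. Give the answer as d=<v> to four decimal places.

d=-0.4632

d^3_{1,-2}(β=1.4644) via Wigner's sum:
With c≡cos(β/2)=0.743705 and s≡sin(β/2)=0.668507, N=[24·2·1·120]^{1/2}=75.894664
Admissible k: 0..1 (factorial args all ≥0)
  k=0: (−1)^3·75.8947/(12)·0.7437^3·0.6685^3 = -0.777234
  k=1: (−1)^4·75.8947/(24)·0.7437^1·0.6685^5 = +0.314002
d^3_{1,-2}(1.4644) = -0.777234 +0.314002 = -0.463232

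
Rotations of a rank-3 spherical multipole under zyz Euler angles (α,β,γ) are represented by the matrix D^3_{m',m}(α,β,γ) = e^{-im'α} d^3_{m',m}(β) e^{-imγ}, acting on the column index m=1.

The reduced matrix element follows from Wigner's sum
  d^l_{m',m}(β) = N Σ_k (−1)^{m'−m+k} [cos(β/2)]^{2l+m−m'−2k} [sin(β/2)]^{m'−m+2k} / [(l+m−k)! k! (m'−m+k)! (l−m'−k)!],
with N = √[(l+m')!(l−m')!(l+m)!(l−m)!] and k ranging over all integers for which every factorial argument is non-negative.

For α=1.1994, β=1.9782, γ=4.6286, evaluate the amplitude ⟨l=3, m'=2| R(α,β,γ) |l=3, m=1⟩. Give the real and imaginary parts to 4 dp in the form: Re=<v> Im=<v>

D^3_{2,1}(1.1994,1.9782,4.6286) = e^{-i·2·1.1994}·d^3_{2,1}(1.9782)·e^{-i·1·4.6286}. Compute d first:
With c≡cos(β/2)=0.549442 and s≡sin(β/2)=0.835532, N=[120·1·24·2]^{1/2}=75.894664
k∈{0,1} keeps every argument non-negative
  k=0: (−1)^1·75.8947/(24)·0.5494^5·0.8355^1 = -0.132304
  k=1: (−1)^2·75.8947/(12)·0.5494^3·0.8355^3 = +0.611906
d^3_{2,1}(1.9782) = -0.132304 +0.611906 = +0.479602
Attach z-rotation phases: D = e^{-i(2)(1.1994)}·(+0.479602)·e^{-i(1)(4.6286)} = +0.352805-0.324880i

Re=0.3528 Im=-0.3249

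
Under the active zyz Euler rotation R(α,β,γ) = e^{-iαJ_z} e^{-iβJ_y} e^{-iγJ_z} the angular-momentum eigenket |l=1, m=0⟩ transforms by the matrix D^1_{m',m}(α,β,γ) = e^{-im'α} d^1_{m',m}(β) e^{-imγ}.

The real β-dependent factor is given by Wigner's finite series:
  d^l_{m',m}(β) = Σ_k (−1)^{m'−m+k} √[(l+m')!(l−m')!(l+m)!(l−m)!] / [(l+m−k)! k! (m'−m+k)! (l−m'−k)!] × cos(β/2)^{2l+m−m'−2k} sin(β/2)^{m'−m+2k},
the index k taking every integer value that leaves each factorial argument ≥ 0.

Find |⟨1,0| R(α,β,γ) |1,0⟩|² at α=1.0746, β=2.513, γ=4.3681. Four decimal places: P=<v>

P=0.6542

First d^1_{0,0}(β=2.513), then the phase factors e^{-i(0)α} and e^{-i(0)γ}:
c=cos(2.513/2)=0.309147, s=sin(2.513/2)=0.951014; N=√[1·1·1·1]=1.000000
Admissible k: 0..1 (factorial args all ≥0)
  k=0: (−1)^0·1.0000/(1)·0.3091^2·0.9510^0 = +0.095572
  k=1: (−1)^1·1.0000/(1)·0.3091^0·0.9510^2 = -0.904428
d^1_{0,0}(2.513) = +0.095572 -0.904428 = -0.808856
|D^1_{0,0}|² = |d^1_{0,0}(β)|² = (-0.808856)² = 0.654248 (the z-rotation phases have unit modulus)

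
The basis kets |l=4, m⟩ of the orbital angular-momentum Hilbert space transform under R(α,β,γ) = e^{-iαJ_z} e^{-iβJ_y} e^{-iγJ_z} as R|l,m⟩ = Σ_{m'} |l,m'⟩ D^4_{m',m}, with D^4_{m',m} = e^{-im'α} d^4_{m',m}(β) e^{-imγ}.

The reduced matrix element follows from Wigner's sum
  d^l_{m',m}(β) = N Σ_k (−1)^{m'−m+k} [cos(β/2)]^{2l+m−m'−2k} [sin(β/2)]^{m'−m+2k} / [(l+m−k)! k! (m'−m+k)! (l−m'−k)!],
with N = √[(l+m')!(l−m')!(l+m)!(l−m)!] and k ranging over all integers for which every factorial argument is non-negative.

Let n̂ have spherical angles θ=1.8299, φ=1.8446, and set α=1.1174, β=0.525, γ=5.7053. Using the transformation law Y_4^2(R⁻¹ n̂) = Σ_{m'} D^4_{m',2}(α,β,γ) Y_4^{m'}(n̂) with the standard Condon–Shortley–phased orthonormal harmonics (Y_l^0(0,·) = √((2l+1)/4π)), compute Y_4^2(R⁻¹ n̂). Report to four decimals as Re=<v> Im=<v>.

Need the full column D^4_{m',2} for m'=−4..4 at α=1.1174, β=0.525, γ=5.7053.
cos(β/2)=0.965744, sin(β/2)=0.259496
d^4_{-4,2}: single k=6 term ⇒ +0.001507;  D = +0.001192-0.000921i
d^4_{-3,2}: k∈[5..6] ⇒ +0.011897 -0.000286 = +0.011610;  D = -0.002357-0.011369i
d^4_{-2,2}: k∈[4..6] ⇒ +0.059164 -0.003417 +0.000021 = +0.055768;  D = -0.054048-0.013742i
d^4_{-1,2}: k∈[3..5] ⇒ +0.207595 -0.022482 +0.000325 = +0.185437;  D = -0.119798+0.141546i
d^4_{0,2}: k∈[2..4] ⇒ +0.518268 -0.099784 +0.002702 = +0.421186;  D = +0.169828+0.385430i
d^4_{1,2}: k∈[1..3] ⇒ +0.862584 -0.311392 +0.014988 = +0.566180;  D = +0.565763+0.021719i
d^4_{2,2}: k∈[0..2] ⇒ +0.756654 -0.655563 +0.059164 = +0.160255;  D = +0.075670-0.141265i
d^4_{3,2}: k∈[0..1] ⇒ -0.760728 +0.164773 = -0.595954;  D = +0.348997+0.483076i
d^4_{4,2}: single k=0 term ⇒ +0.289076;  D = -0.284799+0.049544i
Y_4^{m'}(θ=1.8299,φ=1.8446) and Σ D·Y over m':
  (+0.0012-0.0009i)·(+0.1769-0.3435i)  (-0.0024-0.0114i)·(-0.2120-0.1973i)  (-0.0540-0.0137i)·(+0.1442-0.0880i)  (-0.1198+0.1415i)·(-0.0805-0.2866i)  (+0.1698+0.3854i)·(+0.1250+0.0000i)  (+0.5658+0.0217i)·(+0.0805-0.2866i)  (+0.0757-0.1413i)·(+0.1442+0.0880i)  (+0.3490+0.4831i)·(+0.2120-0.1973i)  (-0.2848+0.0495i)·(+0.1769+0.3435i)
Y_4^2(R⁻¹ n̂) = +0.237597-0.153394i

Re=0.2376 Im=-0.1534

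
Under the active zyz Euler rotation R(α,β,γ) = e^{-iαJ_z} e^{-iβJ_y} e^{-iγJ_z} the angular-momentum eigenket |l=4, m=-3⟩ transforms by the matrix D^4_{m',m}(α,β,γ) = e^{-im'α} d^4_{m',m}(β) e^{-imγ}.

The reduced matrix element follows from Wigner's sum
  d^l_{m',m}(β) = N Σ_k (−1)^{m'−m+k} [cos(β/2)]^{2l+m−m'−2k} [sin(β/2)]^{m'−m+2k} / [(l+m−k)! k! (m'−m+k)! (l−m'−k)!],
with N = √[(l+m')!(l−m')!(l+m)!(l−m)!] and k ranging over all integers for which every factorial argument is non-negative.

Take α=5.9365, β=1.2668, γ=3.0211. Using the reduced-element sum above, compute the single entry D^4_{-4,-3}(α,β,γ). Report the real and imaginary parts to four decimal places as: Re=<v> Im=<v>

Re=0.0653 Im=0.3642

Split into d^4_{-4,-3}(β=1.2668) × two z-phases.
Half-angle: c=0.806020, s=0.591889. N=√(1·40320·1·5040)=14255.272709
Admissible k: 1..1 (factorial args all ≥0)
  k=1: (−1)^0·14255.2727/(5040)·0.8060^7·0.5919^1 = +0.370003
d^4_{-4,-3}(1.2668) = +0.370003
Phases: e^{-i·(-4)·5.9365}=+0.183018-0.983110i, e^{-i·(-3)·3.0211}=-0.935375+0.353657i ⇒ D=+0.065303+0.364194i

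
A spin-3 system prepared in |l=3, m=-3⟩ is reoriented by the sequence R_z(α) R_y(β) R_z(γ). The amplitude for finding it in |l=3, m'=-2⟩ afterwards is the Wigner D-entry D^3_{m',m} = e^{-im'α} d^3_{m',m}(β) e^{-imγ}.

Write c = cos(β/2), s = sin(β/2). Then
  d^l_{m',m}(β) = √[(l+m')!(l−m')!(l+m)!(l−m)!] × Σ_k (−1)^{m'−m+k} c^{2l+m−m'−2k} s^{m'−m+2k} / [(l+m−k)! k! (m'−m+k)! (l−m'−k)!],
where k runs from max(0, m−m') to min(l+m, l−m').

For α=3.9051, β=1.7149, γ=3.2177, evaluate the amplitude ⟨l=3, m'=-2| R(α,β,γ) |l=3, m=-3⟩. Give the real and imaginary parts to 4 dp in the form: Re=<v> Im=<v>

Re=-0.0408 Im=0.2185

Split into d^3_{-2,-3}(β=1.7149) × two z-phases.
c=cos(1.7149/2)=0.654368, s=sin(1.7149/2)=0.756176; N=√[1·120·1·720]=293.938769
Admissible k: 0..0 (factorial args all ≥0)
  k=0: (−1)^1·293.9388/(120)·0.6544^5·0.7562^1 = -0.222233
d^3_{-2,-3}(1.7149) = -0.222233
Phases: e^{-i·(-2)·3.9051}=+0.043768+0.999042i, e^{-i·(-3)·3.2177}=-0.974048-0.226343i ⇒ D=-0.040779+0.218460i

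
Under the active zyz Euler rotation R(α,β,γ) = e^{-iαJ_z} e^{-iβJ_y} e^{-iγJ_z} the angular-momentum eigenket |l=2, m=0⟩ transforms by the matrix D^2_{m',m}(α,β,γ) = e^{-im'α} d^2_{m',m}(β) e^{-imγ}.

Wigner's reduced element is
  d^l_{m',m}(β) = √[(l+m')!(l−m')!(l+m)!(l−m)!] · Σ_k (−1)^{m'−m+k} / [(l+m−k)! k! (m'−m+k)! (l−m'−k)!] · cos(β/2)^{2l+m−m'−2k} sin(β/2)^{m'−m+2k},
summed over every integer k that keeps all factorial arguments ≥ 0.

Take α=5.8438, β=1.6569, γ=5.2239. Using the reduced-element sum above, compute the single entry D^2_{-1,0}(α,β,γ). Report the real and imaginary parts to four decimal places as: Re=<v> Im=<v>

Re=-0.0950 Im=0.0446

D^2_{-1,0}(5.8438,1.6569,5.2239) = e^{-i·-1·5.8438}·d^2_{-1,0}(1.6569)·e^{-i·0·5.2239}. Compute d first:
With c≡cos(β/2)=0.676019 and s≡sin(β/2)=0.736884, N=[1·6·2·2]^{1/2}=4.898979
k∈{1,2} keeps every argument non-negative
  k=1: (−1)^0·4.8990/(2)·0.6760^3·0.7369^1 = +0.557637
  k=2: (−1)^1·4.8990/(2)·0.6760^1·0.7369^3 = -0.662571
d^2_{-1,0}(1.6569) = +0.557637 -0.662571 = -0.104935
Phases: e^{-i·(-1)·5.8438}=+0.905013-0.425383i, e^{-i·(0)·5.2239}=+1.000000+0.000000i ⇒ D=-0.094967+0.044637i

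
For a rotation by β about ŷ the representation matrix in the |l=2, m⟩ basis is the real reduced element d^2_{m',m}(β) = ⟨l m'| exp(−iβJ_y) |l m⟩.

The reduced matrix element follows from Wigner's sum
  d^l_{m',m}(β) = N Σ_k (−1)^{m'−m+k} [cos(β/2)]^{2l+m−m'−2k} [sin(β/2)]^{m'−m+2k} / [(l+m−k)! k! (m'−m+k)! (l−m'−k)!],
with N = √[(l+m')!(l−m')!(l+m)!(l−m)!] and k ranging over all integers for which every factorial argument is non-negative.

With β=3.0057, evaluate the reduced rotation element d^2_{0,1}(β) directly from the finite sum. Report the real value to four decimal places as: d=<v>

d=-0.1644

d^2_{0,1}(β=3.0057) via Wigner's sum:
Half-angle: c=0.067894, s=0.997693. N=√(2·2·6·1)=4.898979
Admissible k: 1..2 (factorial args all ≥0)
  k=1: (−1)^0·4.8990/(2)·0.0679^3·0.9977^1 = +0.000765
  k=2: (−1)^1·4.8990/(2)·0.0679^1·0.9977^3 = -0.165157
d^2_{0,1}(3.0057) = +0.000765 -0.165157 = -0.164392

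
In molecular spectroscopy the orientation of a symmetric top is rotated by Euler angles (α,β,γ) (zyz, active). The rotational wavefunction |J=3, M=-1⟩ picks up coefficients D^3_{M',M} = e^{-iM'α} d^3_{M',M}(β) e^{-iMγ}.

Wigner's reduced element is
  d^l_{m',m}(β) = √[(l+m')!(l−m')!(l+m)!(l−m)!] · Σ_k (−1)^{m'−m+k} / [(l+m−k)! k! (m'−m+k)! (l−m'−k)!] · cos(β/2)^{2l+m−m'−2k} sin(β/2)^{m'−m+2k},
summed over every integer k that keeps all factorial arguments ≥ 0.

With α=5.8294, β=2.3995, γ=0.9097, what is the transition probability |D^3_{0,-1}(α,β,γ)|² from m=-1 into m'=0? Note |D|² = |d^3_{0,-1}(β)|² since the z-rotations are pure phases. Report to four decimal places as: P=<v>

D^3_{0,-1}(5.8294,2.3995,0.9097) = e^{-i·0·5.8294}·d^3_{0,-1}(2.3995)·e^{-i·-1·0.9097}. Compute d first:
Half-angle: c=0.362591, s=0.931948. N=√(6·6·2·24)=41.569219
The bounds max(0,m−m')=0 and min(l+m,l−m')=2 give 3 terms
  k=0: (−1)^1·41.5692/(12)·0.3626^5·0.9319^1 = -0.020233
  k=1: (−1)^2·41.5692/(4)·0.3626^3·0.9319^3 = +0.400994
  k=2: (−1)^3·41.5692/(12)·0.3626^1·0.9319^5 = -0.883012
d^3_{0,-1}(2.3995) = -0.020233 +0.400994 -0.883012 = -0.502252
|D^3_{0,-1}|² = |d^3_{0,-1}(β)|² = (-0.502252)² = 0.252257 (the z-rotation phases have unit modulus)

P=0.2523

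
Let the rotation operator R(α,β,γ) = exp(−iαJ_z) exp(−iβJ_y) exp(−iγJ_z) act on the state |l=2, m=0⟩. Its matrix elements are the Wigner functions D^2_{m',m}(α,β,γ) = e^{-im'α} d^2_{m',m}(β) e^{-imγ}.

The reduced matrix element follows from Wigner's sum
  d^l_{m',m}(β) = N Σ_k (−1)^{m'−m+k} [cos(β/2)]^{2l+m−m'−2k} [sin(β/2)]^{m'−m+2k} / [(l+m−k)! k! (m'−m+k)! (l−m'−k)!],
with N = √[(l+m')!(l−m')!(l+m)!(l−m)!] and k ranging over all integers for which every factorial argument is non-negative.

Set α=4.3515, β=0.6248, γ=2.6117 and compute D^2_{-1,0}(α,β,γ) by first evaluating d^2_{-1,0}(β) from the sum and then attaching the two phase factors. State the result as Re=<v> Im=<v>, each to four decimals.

D^2_{-1,0}(4.3515,0.6248,2.6117) = e^{-i·-1·4.3515}·d^2_{-1,0}(0.6248)·e^{-i·0·2.6117}. Compute d first:
With c≡cos(β/2)=0.951599 and s≡sin(β/2)=0.307343, N=[1·6·2·2]^{1/2}=4.898979
k∈{1,2} keeps every argument non-negative
  k=1: (−1)^0·4.8990/(2)·0.9516^3·0.3073^1 = +0.648725
  k=2: (−1)^1·4.8990/(2)·0.9516^1·0.3073^3 = -0.067671
d^2_{-1,0}(0.6248) = +0.648725 -0.067671 = +0.581055
Attach z-rotation phases: D = e^{-i(-1)(4.3515)}·(+0.581055)·e^{-i(0)(2.6117)} = -0.205174-0.543625i

Re=-0.2052 Im=-0.5436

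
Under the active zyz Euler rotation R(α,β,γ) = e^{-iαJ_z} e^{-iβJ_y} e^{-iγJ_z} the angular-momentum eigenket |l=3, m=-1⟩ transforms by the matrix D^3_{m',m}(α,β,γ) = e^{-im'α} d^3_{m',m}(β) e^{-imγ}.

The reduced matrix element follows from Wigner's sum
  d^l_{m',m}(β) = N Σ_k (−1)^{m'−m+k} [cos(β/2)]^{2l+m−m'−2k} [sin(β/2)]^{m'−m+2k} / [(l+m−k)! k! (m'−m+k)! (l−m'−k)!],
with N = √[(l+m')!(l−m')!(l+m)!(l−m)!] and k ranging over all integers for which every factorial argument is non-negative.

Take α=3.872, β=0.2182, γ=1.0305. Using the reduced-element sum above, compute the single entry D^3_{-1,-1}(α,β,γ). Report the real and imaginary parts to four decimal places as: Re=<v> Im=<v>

Re=0.1650 Im=-0.8573

D^3_{-1,-1}(3.872,0.2182,1.0305) = e^{-i·-1·3.872}·d^3_{-1,-1}(0.2182)·e^{-i·-1·1.0305}. Compute d first:
Half-angle: c=0.994054, s=0.108884. N=√(2·24·2·24)=48.000000
k∈{0,1,2} keeps every argument non-negative
  k=0: (−1)^0·48.0000/(48)·0.9941^6·0.1089^0 = +0.964853
  k=1: (−1)^1·48.0000/(6)·0.9941^4·0.1089^2 = -0.092610
  k=2: (−1)^2·48.0000/(8)·0.9941^2·0.1089^4 = +0.000833
d^3_{-1,-1}(0.2182) = +0.964853 -0.092610 +0.000833 = +0.873077
D = (-0.744903-0.667173i)·(+0.873077)·(+0.514390+0.857556i) = +0.164983-0.857347i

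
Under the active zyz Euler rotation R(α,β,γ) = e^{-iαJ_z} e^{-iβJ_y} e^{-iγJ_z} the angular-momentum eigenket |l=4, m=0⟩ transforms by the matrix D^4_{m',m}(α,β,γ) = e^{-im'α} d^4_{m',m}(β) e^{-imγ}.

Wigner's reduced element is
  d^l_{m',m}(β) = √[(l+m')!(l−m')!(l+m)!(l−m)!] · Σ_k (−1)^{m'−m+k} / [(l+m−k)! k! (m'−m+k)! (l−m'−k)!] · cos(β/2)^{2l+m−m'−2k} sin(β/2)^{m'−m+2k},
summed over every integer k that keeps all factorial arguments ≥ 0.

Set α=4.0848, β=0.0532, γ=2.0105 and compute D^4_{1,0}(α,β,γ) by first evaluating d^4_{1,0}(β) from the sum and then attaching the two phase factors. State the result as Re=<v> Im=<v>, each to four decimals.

Re=0.0694 Im=-0.0956

D^4_{1,0}(4.0848,0.0532,2.0105) = e^{-i·1·4.0848}·d^4_{1,0}(0.0532)·e^{-i·0·2.0105}. Compute d first:
Half-angle: c=0.999646, s=0.026597. N=√(120·6·24·24)=643.987578
The bounds max(0,m−m')=0 and min(l+m,l−m')=3 give 4 terms
  k=0: (−1)^1·643.9876/(144)·0.9996^7·0.0266^1 = -0.118651
  k=1: (−1)^2·643.9876/(24)·0.9996^5·0.0266^3 = +0.000504
  k=2: (−1)^3·643.9876/(24)·0.9996^3·0.0266^5 = -0.000000
  k=3: (−1)^4·643.9876/(144)·0.9996^1·0.0266^7 = +0.000000
d^4_{1,0}(0.0532) = -0.118651 +0.000504 -0.000000 +0.000000 = -0.118147
Phases: e^{-i·(1)·4.0848}=-0.587195+0.809446i, e^{-i·(0)·2.0105}=+1.000000+0.000000i ⇒ D=+0.069375-0.095634i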